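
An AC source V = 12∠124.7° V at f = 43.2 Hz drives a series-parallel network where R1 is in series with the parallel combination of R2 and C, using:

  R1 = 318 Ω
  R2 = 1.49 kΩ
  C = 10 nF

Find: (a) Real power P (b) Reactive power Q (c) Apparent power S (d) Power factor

Step 1 — Angular frequency: ω = 2π·f = 2π·43.2 = 271.4 rad/s.
Step 2 — Component impedances:
  R1: Z = R = 318 Ω
  R2: Z = R = 1490 Ω
  C: Z = 1/(jωC) = -j/(ω·C) = 0 - j3.684e+05 Ω
Step 3 — Parallel branch: R2 || C = 1/(1/R2 + 1/C) = 1490 - j6.026 Ω.
Step 4 — Series with R1: Z_total = R1 + (R2 || C) = 1808 - j6.026 Ω = 1808∠-0.2° Ω.
Step 5 — Source phasor: V = 12∠124.7° V = -6.831 + j9.866 V.
Step 6 — Current: I = V / Z = -0.003797 + j0.005444 A = 0.006637∠124.9° A.
Step 7 — Complex power: S = V·I* = 0.07965 - j0.0002655 VA.
Step 8 — Real power: P = Re(S) = 0.07965 W.
Step 9 — Reactive power: Q = Im(S) = -0.0002655 VAR.
Step 10 — Apparent power: |S| = 0.07965 VA.
Step 11 — Power factor: PF = P/|S| = 1 (leading).

(a) P = 0.07965 W  (b) Q = -0.0002655 VAR  (c) S = 0.07965 VA  (d) PF = 1 (leading)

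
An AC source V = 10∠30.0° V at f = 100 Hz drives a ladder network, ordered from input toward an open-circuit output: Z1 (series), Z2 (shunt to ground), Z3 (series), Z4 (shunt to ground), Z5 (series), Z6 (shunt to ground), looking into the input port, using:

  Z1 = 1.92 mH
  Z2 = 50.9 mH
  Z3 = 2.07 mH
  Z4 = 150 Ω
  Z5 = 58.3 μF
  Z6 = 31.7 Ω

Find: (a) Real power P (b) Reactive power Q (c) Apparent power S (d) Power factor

Step 1 — Angular frequency: ω = 2π·f = 2π·100 = 628.3 rad/s.
Step 2 — Component impedances:
  Z1: Z = jωL = j·628.3·0.00192 = 0 + j1.206 Ω
  Z2: Z = jωL = j·628.3·0.0509 = 0 + j31.98 Ω
  Z3: Z = jωL = j·628.3·0.00207 = 0 + j1.301 Ω
  Z4: Z = R = 150 Ω
  Z5: Z = 1/(jωC) = -j/(ω·C) = 0 - j27.3 Ω
  Z6: Z = R = 31.7 Ω
Step 3 — Ladder network (open output): work backward from the far end, alternating series and parallel combinations. Z_in = 27.81 + j18.67 Ω = 33.5∠33.9° Ω.
Step 4 — Source phasor: V = 10∠30.0° V = 8.66 + j5 V.
Step 5 — Current: I = V / Z = 0.2979 - j0.02018 A = 0.2985∠-3.9° A.
Step 6 — Complex power: S = V·I* = 2.479 + j1.664 VA.
Step 7 — Real power: P = Re(S) = 2.479 W.
Step 8 — Reactive power: Q = Im(S) = 1.664 VAR.
Step 9 — Apparent power: |S| = 2.985 VA.
Step 10 — Power factor: PF = P/|S| = 0.8302 (lagging).

(a) P = 2.479 W  (b) Q = 1.664 VAR  (c) S = 2.985 VA  (d) PF = 0.8302 (lagging)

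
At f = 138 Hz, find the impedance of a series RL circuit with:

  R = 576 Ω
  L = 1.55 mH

Step 1 — Angular frequency: ω = 2π·f = 2π·138 = 867.1 rad/s.
Step 2 — Component impedances:
  R: Z = R = 576 Ω
  L: Z = jωL = j·867.1·0.00155 = 0 + j1.344 Ω
Step 3 — Series combination: Z_total = R + L = 576 + j1.344 Ω = 576∠0.1° Ω.

Z = 576 + j1.344 Ω = 576∠0.1° Ω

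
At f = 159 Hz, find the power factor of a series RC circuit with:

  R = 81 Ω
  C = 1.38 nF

Step 1 — Angular frequency: ω = 2π·f = 2π·159 = 999 rad/s.
Step 2 — Component impedances:
  R: Z = R = 81 Ω
  C: Z = 1/(jωC) = -j/(ω·C) = 0 - j7.253e+05 Ω
Step 3 — Series combination: Z_total = R + C = 81 - j7.253e+05 Ω = 7.253e+05∠-90.0° Ω.
Step 4 — Power factor: PF = cos(φ) = Re(Z)/|Z| = 81/7.253e+05 = 0.0001117.
Step 5 — Type: Im(Z) = -7.253e+05 ⇒ leading (phase φ = -90.0°).

PF = 0.0001117 (leading, φ = -90.0°)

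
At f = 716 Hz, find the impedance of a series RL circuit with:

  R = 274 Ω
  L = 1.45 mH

Step 1 — Angular frequency: ω = 2π·f = 2π·716 = 4499 rad/s.
Step 2 — Component impedances:
  R: Z = R = 274 Ω
  L: Z = jωL = j·4499·0.00145 = 0 + j6.523 Ω
Step 3 — Series combination: Z_total = R + L = 274 + j6.523 Ω = 274.1∠1.4° Ω.

Z = 274 + j6.523 Ω = 274.1∠1.4° Ω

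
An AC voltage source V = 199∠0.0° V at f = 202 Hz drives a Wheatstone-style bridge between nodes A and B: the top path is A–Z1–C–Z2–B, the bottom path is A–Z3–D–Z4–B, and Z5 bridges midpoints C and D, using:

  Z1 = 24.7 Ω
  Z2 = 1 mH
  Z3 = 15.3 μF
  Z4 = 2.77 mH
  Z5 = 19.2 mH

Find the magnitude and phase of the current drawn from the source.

Step 1 — Angular frequency: ω = 2π·f = 2π·202 = 1269 rad/s.
Step 2 — Component impedances:
  Z1: Z = R = 24.7 Ω
  Z2: Z = jωL = j·1269·0.001 = 0 + j1.269 Ω
  Z3: Z = 1/(jωC) = -j/(ω·C) = 0 - j51.5 Ω
  Z4: Z = jωL = j·1269·0.00277 = 0 + j3.516 Ω
  Z5: Z = jωL = j·1269·0.0192 = 0 + j24.37 Ω
Step 3 — Bridge requires nodal analysis (the Z5 bridge couples midpoints C and D, so the two paths cannot be reduced to a simple series/parallel combination). Setting node B to ground and injecting 1 A at node A, the 3-node admittance system at A, C, D solves to V_A = Z_AB = 20.32 - j9.33 Ω = 22.36∠-24.7° Ω.
Step 4 — Source phasor: V = 199∠0.0° V = 199 V.
Step 5 — Ohm's law: I = V / Z_total = (199) / (20.32 - j9.33) = 8.088 + j3.713 A.
Step 6 — Convert to polar: |I| = 8.9 A, ∠I = 24.7°.

I = 8.9∠24.7° A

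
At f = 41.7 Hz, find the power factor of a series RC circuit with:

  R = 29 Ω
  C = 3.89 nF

Step 1 — Angular frequency: ω = 2π·f = 2π·41.7 = 262 rad/s.
Step 2 — Component impedances:
  R: Z = R = 29 Ω
  C: Z = 1/(jωC) = -j/(ω·C) = 0 - j9.811e+05 Ω
Step 3 — Series combination: Z_total = R + C = 29 - j9.811e+05 Ω = 9.811e+05∠-90.0° Ω.
Step 4 — Power factor: PF = cos(φ) = Re(Z)/|Z| = 29/9.811e+05 = 2.956e-05.
Step 5 — Type: Im(Z) = -9.811e+05 ⇒ leading (phase φ = -90.0°).

PF = 2.956e-05 (leading, φ = -90.0°)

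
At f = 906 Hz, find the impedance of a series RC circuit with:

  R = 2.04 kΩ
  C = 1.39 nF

Step 1 — Angular frequency: ω = 2π·f = 2π·906 = 5693 rad/s.
Step 2 — Component impedances:
  R: Z = R = 2040 Ω
  C: Z = 1/(jωC) = -j/(ω·C) = 0 - j1.264e+05 Ω
Step 3 — Series combination: Z_total = R + C = 2040 - j1.264e+05 Ω = 1.264e+05∠-89.1° Ω.

Z = 2040 - j1.264e+05 Ω = 1.264e+05∠-89.1° Ω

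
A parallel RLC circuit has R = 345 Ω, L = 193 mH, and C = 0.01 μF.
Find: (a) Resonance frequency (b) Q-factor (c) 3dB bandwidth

Step 1 — Resonance: ω₀ = 1/√(LC) = 1/√(0.193·1e-08) = 2.276e+04 rad/s.
Step 2 — f₀ = ω₀/(2π) = 3623 Hz.
Step 3 — Parallel Q: Q = R/(ω₀L) = 345/(2.276e+04·0.193) = 0.07853.
Step 4 — Bandwidth: Δω = ω₀/Q = 2.899e+05 rad/s; BW = Δω/(2π) = 4.613e+04 Hz.

(a) f₀ = 3623 Hz  (b) Q = 0.07853  (c) BW = 4.613e+04 Hz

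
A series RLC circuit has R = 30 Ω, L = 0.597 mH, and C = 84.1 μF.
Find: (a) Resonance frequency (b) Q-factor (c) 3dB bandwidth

Step 1 — Resonance condition Im(Z)=0 gives ω₀ = 1/√(LC).
Step 2 — ω₀ = 1/√(0.000597·8.41e-05) = 4463 rad/s.
Step 3 — f₀ = ω₀/(2π) = 710.3 Hz.
Step 4 — Series Q: Q = ω₀L/R = 4463·0.000597/30 = 0.08881.
Step 5 — 3dB bandwidth: Δω = ω₀/Q = 5.025e+04 rad/s; BW = Δω/(2π) = 7998 Hz.

(a) f₀ = 710.3 Hz  (b) Q = 0.08881  (c) BW = 7998 Hz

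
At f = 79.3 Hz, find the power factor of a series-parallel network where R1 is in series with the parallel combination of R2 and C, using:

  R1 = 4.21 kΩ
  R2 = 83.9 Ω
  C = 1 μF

Step 1 — Angular frequency: ω = 2π·f = 2π·79.3 = 498.3 rad/s.
Step 2 — Component impedances:
  R1: Z = R = 4210 Ω
  R2: Z = R = 83.9 Ω
  C: Z = 1/(jωC) = -j/(ω·C) = 0 - j2007 Ω
Step 3 — Parallel branch: R2 || C = 1/(1/R2 + 1/C) = 83.75 - j3.501 Ω.
Step 4 — Series with R1: Z_total = R1 + (R2 || C) = 4294 - j3.501 Ω = 4294∠-0.0° Ω.
Step 5 — Power factor: PF = cos(φ) = Re(Z)/|Z| = 4294/4294 = 1.
Step 6 — Type: Im(Z) = -3.501 ⇒ leading (phase φ = -0.0°).

PF = 1 (leading, φ = -0.0°)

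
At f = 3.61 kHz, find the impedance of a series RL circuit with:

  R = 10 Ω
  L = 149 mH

Step 1 — Angular frequency: ω = 2π·f = 2π·3610 = 2.268e+04 rad/s.
Step 2 — Component impedances:
  R: Z = R = 10 Ω
  L: Z = jωL = j·2.268e+04·0.149 = 0 + j3380 Ω
Step 3 — Series combination: Z_total = R + L = 10 + j3380 Ω = 3380∠89.8° Ω.

Z = 10 + j3380 Ω = 3380∠89.8° Ω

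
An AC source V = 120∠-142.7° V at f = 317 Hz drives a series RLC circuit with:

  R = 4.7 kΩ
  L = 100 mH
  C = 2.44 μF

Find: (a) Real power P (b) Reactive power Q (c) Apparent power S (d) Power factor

Step 1 — Angular frequency: ω = 2π·f = 2π·317 = 1992 rad/s.
Step 2 — Component impedances:
  R: Z = R = 4700 Ω
  L: Z = jωL = j·1992·0.1 = 0 + j199.2 Ω
  C: Z = 1/(jωC) = -j/(ω·C) = 0 - j205.8 Ω
Step 3 — Series combination: Z_total = R + L + C = 4700 - j6.588 Ω = 4700∠-0.1° Ω.
Step 4 — Source phasor: V = 120∠-142.7° V = -95.46 - j72.72 V.
Step 5 — Current: I = V / Z = -0.02029 - j0.0155 A = 0.02553∠-142.6° A.
Step 6 — Complex power: S = V·I* = 3.064 - j0.004294 VA.
Step 7 — Real power: P = Re(S) = 3.064 W.
Step 8 — Reactive power: Q = Im(S) = -0.004294 VAR.
Step 9 — Apparent power: |S| = 3.064 VA.
Step 10 — Power factor: PF = P/|S| = 1 (leading).

(a) P = 3.064 W  (b) Q = -0.004294 VAR  (c) S = 3.064 VA  (d) PF = 1 (leading)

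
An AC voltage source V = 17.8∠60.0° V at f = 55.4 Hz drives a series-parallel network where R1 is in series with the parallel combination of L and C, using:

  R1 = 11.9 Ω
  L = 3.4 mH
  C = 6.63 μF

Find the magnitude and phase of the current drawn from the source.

Step 1 — Angular frequency: ω = 2π·f = 2π·55.4 = 348.1 rad/s.
Step 2 — Component impedances:
  R1: Z = R = 11.9 Ω
  L: Z = jωL = j·348.1·0.0034 = 0 + j1.184 Ω
  C: Z = 1/(jωC) = -j/(ω·C) = 0 - j433.3 Ω
Step 3 — Parallel branch: L || C = 1/(1/L + 1/C) = 0 + j1.187 Ω.
Step 4 — Series with R1: Z_total = R1 + (L || C) = 11.9 + j1.187 Ω = 11.96∠5.7° Ω.
Step 5 — Source phasor: V = 17.8∠60.0° V = 8.9 + j15.42 V.
Step 6 — Ohm's law: I = V / Z_total = (8.9 + j15.42) / (11.9 + j1.187) = 0.8684 + j1.209 A.
Step 7 — Convert to polar: |I| = 1.488 A, ∠I = 54.3°.

I = 1.488∠54.3° A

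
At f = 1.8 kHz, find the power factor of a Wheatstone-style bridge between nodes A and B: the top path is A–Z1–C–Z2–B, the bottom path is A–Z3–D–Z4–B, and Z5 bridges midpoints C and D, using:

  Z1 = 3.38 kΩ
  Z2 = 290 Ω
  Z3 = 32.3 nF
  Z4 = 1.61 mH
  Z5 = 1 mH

Step 1 — Angular frequency: ω = 2π·f = 2π·1800 = 1.131e+04 rad/s.
Step 2 — Component impedances:
  Z1: Z = R = 3380 Ω
  Z2: Z = R = 290 Ω
  Z3: Z = 1/(jωC) = -j/(ω·C) = 0 - j2737 Ω
  Z4: Z = jωL = j·1.131e+04·0.00161 = 0 + j18.21 Ω
  Z5: Z = jωL = j·1.131e+04·0.001 = 0 + j11.31 Ω
Step 3 — Bridge requires nodal analysis (the Z5 bridge couples midpoints C and D, so the two paths cannot be reduced to a simple series/parallel combination). Setting node B to ground and injecting 1 A at node A, the 3-node admittance system at A, C, D solves to V_A = Z_AB = 1345 - j1637 Ω = 2118∠-50.6° Ω.
Step 4 — Power factor: PF = cos(φ) = Re(Z)/|Z| = 1344.8/2118.5 = 0.6348.
Step 5 — Type: Im(Z) = -1637 ⇒ leading (phase φ = -50.6°).

PF = 0.6348 (leading, φ = -50.6°)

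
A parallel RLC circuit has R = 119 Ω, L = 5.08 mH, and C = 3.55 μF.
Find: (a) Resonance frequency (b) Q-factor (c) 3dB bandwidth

Step 1 — Resonance: ω₀ = 1/√(LC) = 1/√(0.00508·3.55e-06) = 7447 rad/s.
Step 2 — f₀ = ω₀/(2π) = 1185 Hz.
Step 3 — Parallel Q: Q = R/(ω₀L) = 119/(7447·0.00508) = 3.146.
Step 4 — Bandwidth: Δω = ω₀/Q = 2367 rad/s; BW = Δω/(2π) = 376.7 Hz.

(a) f₀ = 1185 Hz  (b) Q = 3.146  (c) BW = 376.7 Hz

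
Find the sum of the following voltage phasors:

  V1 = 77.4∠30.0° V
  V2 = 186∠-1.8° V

Step 1 — Convert each phasor to rectangular form:
  V1 = 77.4·(cos(30.0°) + j·sin(30.0°)) = 67.03 + j38.7 V
  V2 = 186·(cos(-1.8°) + j·sin(-1.8°)) = 185.9 - j5.842 V
Step 2 — Sum components: V_total = 252.9 + j32.86 V.
Step 3 — Convert to polar: |V_total| = 255.1 V, ∠V_total = 7.4°.

V_total = 255.1∠7.4° V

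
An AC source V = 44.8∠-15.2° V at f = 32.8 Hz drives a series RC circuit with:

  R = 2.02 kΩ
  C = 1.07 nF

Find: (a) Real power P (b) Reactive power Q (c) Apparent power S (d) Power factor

Step 1 — Angular frequency: ω = 2π·f = 2π·32.8 = 206.1 rad/s.
Step 2 — Component impedances:
  R: Z = R = 2020 Ω
  C: Z = 1/(jωC) = -j/(ω·C) = 0 - j4.535e+06 Ω
Step 3 — Series combination: Z_total = R + C = 2020 - j4.535e+06 Ω = 4.535e+06∠-90.0° Ω.
Step 4 — Source phasor: V = 44.8∠-15.2° V = 43.23 - j11.75 V.
Step 5 — Current: I = V / Z = 2.594e-06 + j9.532e-06 A = 9.879e-06∠74.8° A.
Step 6 — Complex power: S = V·I* = 1.971e-07 - j0.0004426 VA.
Step 7 — Real power: P = Re(S) = 1.971e-07 W.
Step 8 — Reactive power: Q = Im(S) = -0.0004426 VAR.
Step 9 — Apparent power: |S| = 0.0004426 VA.
Step 10 — Power factor: PF = P/|S| = 0.0004454 (leading).

(a) P = 1.971e-07 W  (b) Q = -0.0004426 VAR  (c) S = 0.0004426 VA  (d) PF = 0.0004454 (leading)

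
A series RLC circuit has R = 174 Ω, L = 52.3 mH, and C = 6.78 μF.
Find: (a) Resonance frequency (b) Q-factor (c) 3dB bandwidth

Step 1 — Resonance condition Im(Z)=0 gives ω₀ = 1/√(LC).
Step 2 — ω₀ = 1/√(0.0523·6.78e-06) = 1679 rad/s.
Step 3 — f₀ = ω₀/(2π) = 267.3 Hz.
Step 4 — Series Q: Q = ω₀L/R = 1679·0.0523/174 = 0.5048.
Step 5 — 3dB bandwidth: Δω = ω₀/Q = 3327 rad/s; BW = Δω/(2π) = 529.5 Hz.

(a) f₀ = 267.3 Hz  (b) Q = 0.5048  (c) BW = 529.5 Hz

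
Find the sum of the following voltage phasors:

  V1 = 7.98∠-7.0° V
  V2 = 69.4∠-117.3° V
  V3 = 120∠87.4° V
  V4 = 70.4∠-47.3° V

Step 1 — Convert each phasor to rectangular form:
  V1 = 7.98·(cos(-7.0°) + j·sin(-7.0°)) = 7.921 - j0.9725 V
  V2 = 69.4·(cos(-117.3°) + j·sin(-117.3°)) = -31.83 - j61.67 V
  V3 = 120·(cos(87.4°) + j·sin(87.4°)) = 5.444 + j119.9 V
  V4 = 70.4·(cos(-47.3°) + j·sin(-47.3°)) = 47.74 - j51.74 V
Step 2 — Sum components: V_total = 29.28 + j5.496 V.
Step 3 — Convert to polar: |V_total| = 29.79 V, ∠V_total = 10.6°.

V_total = 29.79∠10.6° V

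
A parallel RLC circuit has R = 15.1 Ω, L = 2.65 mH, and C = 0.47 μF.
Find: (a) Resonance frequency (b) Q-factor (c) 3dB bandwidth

Step 1 — Resonance: ω₀ = 1/√(LC) = 1/√(0.00265·4.7e-07) = 2.834e+04 rad/s.
Step 2 — f₀ = ω₀/(2π) = 4510 Hz.
Step 3 — Parallel Q: Q = R/(ω₀L) = 15.1/(2.834e+04·0.00265) = 0.2011.
Step 4 — Bandwidth: Δω = ω₀/Q = 1.409e+05 rad/s; BW = Δω/(2π) = 2.243e+04 Hz.

(a) f₀ = 4510 Hz  (b) Q = 0.2011  (c) BW = 2.243e+04 Hz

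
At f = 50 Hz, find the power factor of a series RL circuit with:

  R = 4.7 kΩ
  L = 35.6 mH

Step 1 — Angular frequency: ω = 2π·f = 2π·50 = 314.2 rad/s.
Step 2 — Component impedances:
  R: Z = R = 4700 Ω
  L: Z = jωL = j·314.2·0.0356 = 0 + j11.18 Ω
Step 3 — Series combination: Z_total = R + L = 4700 + j11.18 Ω = 4700∠0.1° Ω.
Step 4 — Power factor: PF = cos(φ) = Re(Z)/|Z| = 4700/4700 = 1.
Step 5 — Type: Im(Z) = 11.18 ⇒ lagging (phase φ = 0.1°).

PF = 1 (lagging, φ = 0.1°)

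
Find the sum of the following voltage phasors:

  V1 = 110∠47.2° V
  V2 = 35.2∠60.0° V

Step 1 — Convert each phasor to rectangular form:
  V1 = 110·(cos(47.2°) + j·sin(47.2°)) = 74.74 + j80.71 V
  V2 = 35.2·(cos(60.0°) + j·sin(60.0°)) = 17.6 + j30.48 V
Step 2 — Sum components: V_total = 92.34 + j111.2 V.
Step 3 — Convert to polar: |V_total| = 144.5 V, ∠V_total = 50.3°.

V_total = 144.5∠50.3° V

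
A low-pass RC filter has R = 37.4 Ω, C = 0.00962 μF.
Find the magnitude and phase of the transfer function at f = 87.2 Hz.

Step 1 — Angular frequency: ω = 2π·87.2 = 547.9 rad/s.
Step 2 — Transfer function: H(jω) = 1/(1 + jωRC).
Step 3 — Denominator: 1 + jωRC = 1 + j·547.9·37.4·9.62e-09 = 1 + j0.0001971.
Step 4 — H = 1 - j0.0001971.
Step 5 — Magnitude: |H| = 1 (-0.0 dB); phase: φ = -0.0°.

|H| = 1 (-0.0 dB), φ = -0.0°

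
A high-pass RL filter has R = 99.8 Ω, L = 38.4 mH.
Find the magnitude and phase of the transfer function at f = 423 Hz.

Step 1 — Angular frequency: ω = 2π·423 = 2658 rad/s.
Step 2 — Transfer function: H(jω) = jωL/(R + jωL).
Step 3 — Numerator jωL = j·102.1; denominator R + jωL = 99.8 + j102.1.
Step 4 — H = 0.5112 + j0.4999.
Step 5 — Magnitude: |H| = 0.715 (-2.9 dB); phase: φ = 44.4°.

|H| = 0.715 (-2.9 dB), φ = 44.4°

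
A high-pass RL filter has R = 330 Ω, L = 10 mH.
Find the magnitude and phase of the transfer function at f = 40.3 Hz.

Step 1 — Angular frequency: ω = 2π·40.3 = 253.2 rad/s.
Step 2 — Transfer function: H(jω) = jωL/(R + jωL).
Step 3 — Numerator jωL = j·2.532; denominator R + jωL = 330 + j2.532.
Step 4 — H = 5.887e-05 + j0.007673.
Step 5 — Magnitude: |H| = 0.007673 (-42.3 dB); phase: φ = 89.6°.

|H| = 0.007673 (-42.3 dB), φ = 89.6°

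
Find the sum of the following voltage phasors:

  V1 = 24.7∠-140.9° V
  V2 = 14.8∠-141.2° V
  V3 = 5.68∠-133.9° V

Step 1 — Convert each phasor to rectangular form:
  V1 = 24.7·(cos(-140.9°) + j·sin(-140.9°)) = -19.17 - j15.58 V
  V2 = 14.8·(cos(-141.2°) + j·sin(-141.2°)) = -11.53 - j9.274 V
  V3 = 5.68·(cos(-133.9°) + j·sin(-133.9°)) = -3.939 - j4.093 V
Step 2 — Sum components: V_total = -34.64 - j28.94 V.
Step 3 — Convert to polar: |V_total| = 45.14 V, ∠V_total = -140.1°.

V_total = 45.14∠-140.1° V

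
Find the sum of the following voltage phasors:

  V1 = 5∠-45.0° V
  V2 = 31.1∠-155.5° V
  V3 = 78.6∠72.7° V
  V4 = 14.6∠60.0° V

Step 1 — Convert each phasor to rectangular form:
  V1 = 5·(cos(-45.0°) + j·sin(-45.0°)) = 3.536 - j3.536 V
  V2 = 31.1·(cos(-155.5°) + j·sin(-155.5°)) = -28.3 - j12.9 V
  V3 = 78.6·(cos(72.7°) + j·sin(72.7°)) = 23.37 + j75.04 V
  V4 = 14.6·(cos(60.0°) + j·sin(60.0°)) = 7.3 + j12.64 V
Step 2 — Sum components: V_total = 5.909 + j71.26 V.
Step 3 — Convert to polar: |V_total| = 71.5 V, ∠V_total = 85.3°.

V_total = 71.5∠85.3° V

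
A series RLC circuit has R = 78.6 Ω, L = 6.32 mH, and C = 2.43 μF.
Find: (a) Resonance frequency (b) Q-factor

Step 1 — Resonance condition Im(Z)=0 gives ω₀ = 1/√(LC).
Step 2 — ω₀ = 1/√(0.00632·2.43e-06) = 8069 rad/s.
Step 3 — f₀ = ω₀/(2π) = 1284 Hz.
Step 4 — Series Q: Q = ω₀L/R = 8069·0.00632/78.6 = 0.6488.

(a) f₀ = 1284 Hz  (b) Q = 0.6488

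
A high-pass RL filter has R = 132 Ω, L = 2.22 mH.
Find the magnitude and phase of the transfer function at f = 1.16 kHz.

Step 1 — Angular frequency: ω = 2π·1160 = 7288 rad/s.
Step 2 — Transfer function: H(jω) = jωL/(R + jωL).
Step 3 — Numerator jωL = j·16.18; denominator R + jωL = 132 + j16.18.
Step 4 — H = 0.0148 + j0.1208.
Step 5 — Magnitude: |H| = 0.1217 (-18.3 dB); phase: φ = 83.0°.

|H| = 0.1217 (-18.3 dB), φ = 83.0°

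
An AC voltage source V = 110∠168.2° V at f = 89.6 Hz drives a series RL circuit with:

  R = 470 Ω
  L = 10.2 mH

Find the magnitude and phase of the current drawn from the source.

Step 1 — Angular frequency: ω = 2π·f = 2π·89.6 = 563 rad/s.
Step 2 — Component impedances:
  R: Z = R = 470 Ω
  L: Z = jωL = j·563·0.0102 = 0 + j5.742 Ω
Step 3 — Series combination: Z_total = R + L = 470 + j5.742 Ω = 470∠0.7° Ω.
Step 4 — Source phasor: V = 110∠168.2° V = -107.7 + j22.49 V.
Step 5 — Ohm's law: I = V / Z_total = (-107.7 + j22.49) / (470 + j5.742) = -0.2285 + j0.05065 A.
Step 6 — Convert to polar: |I| = 0.234 A, ∠I = 167.5°.

I = 0.234∠167.5° A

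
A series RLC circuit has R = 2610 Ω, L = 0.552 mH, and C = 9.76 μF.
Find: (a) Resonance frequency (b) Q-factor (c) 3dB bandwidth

Step 1 — Resonance condition Im(Z)=0 gives ω₀ = 1/√(LC).
Step 2 — ω₀ = 1/√(0.000552·9.76e-06) = 1.362e+04 rad/s.
Step 3 — f₀ = ω₀/(2π) = 2168 Hz.
Step 4 — Series Q: Q = ω₀L/R = 1.362e+04·0.000552/2610 = 0.002881.
Step 5 — 3dB bandwidth: Δω = ω₀/Q = 4.728e+06 rad/s; BW = Δω/(2π) = 7.525e+05 Hz.

(a) f₀ = 2168 Hz  (b) Q = 0.002881  (c) BW = 7.525e+05 Hz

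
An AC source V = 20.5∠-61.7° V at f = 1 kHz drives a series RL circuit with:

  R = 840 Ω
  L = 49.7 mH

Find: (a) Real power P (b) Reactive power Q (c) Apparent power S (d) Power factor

Step 1 — Angular frequency: ω = 2π·f = 2π·1000 = 6283 rad/s.
Step 2 — Component impedances:
  R: Z = R = 840 Ω
  L: Z = jωL = j·6283·0.0497 = 0 + j312.3 Ω
Step 3 — Series combination: Z_total = R + L = 840 + j312.3 Ω = 896.2∠20.4° Ω.
Step 4 — Source phasor: V = 20.5∠-61.7° V = 9.719 - j18.05 V.
Step 5 — Current: I = V / Z = 0.003147 - j0.02266 A = 0.02288∠-82.1° A.
Step 6 — Complex power: S = V·I* = 0.4396 + j0.1634 VA.
Step 7 — Real power: P = Re(S) = 0.4396 W.
Step 8 — Reactive power: Q = Im(S) = 0.1634 VAR.
Step 9 — Apparent power: |S| = 0.4689 VA.
Step 10 — Power factor: PF = P/|S| = 0.9373 (lagging).

(a) P = 0.4396 W  (b) Q = 0.1634 VAR  (c) S = 0.4689 VA  (d) PF = 0.9373 (lagging)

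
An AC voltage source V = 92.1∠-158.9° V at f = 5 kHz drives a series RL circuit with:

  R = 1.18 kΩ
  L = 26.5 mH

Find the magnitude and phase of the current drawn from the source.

Step 1 — Angular frequency: ω = 2π·f = 2π·5000 = 3.142e+04 rad/s.
Step 2 — Component impedances:
  R: Z = R = 1180 Ω
  L: Z = jωL = j·3.142e+04·0.0265 = 0 + j832.5 Ω
Step 3 — Series combination: Z_total = R + L = 1180 + j832.5 Ω = 1444∠35.2° Ω.
Step 4 — Source phasor: V = 92.1∠-158.9° V = -85.93 - j33.16 V.
Step 5 — Ohm's law: I = V / Z_total = (-85.93 - j33.16) / (1180 + j832.5) = -0.06185 + j0.01554 A.
Step 6 — Convert to polar: |I| = 0.06378 A, ∠I = 165.9°.

I = 0.06378∠165.9° A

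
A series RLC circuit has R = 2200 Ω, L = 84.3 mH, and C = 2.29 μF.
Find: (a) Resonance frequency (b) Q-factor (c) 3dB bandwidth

Step 1 — Resonance: ω₀ = 1/√(LC) = 1/√(0.0843·2.29e-06) = 2276 rad/s.
Step 2 — f₀ = ω₀/(2π) = 362.2 Hz.
Step 3 — Series Q: Q = ω₀L/R = 2276·0.0843/2200 = 0.08721.
Step 4 — Bandwidth: Δω = ω₀/Q = 2.61e+04 rad/s; BW = Δω/(2π) = 4154 Hz.

(a) f₀ = 362.2 Hz  (b) Q = 0.08721  (c) BW = 4154 Hz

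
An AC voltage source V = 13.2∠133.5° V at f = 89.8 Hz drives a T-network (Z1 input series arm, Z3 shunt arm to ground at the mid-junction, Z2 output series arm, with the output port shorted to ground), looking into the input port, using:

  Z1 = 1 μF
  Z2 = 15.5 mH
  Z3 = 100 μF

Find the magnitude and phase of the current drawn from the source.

Step 1 — Angular frequency: ω = 2π·f = 2π·89.8 = 564.2 rad/s.
Step 2 — Component impedances:
  Z1: Z = 1/(jωC) = -j/(ω·C) = 0 - j1772 Ω
  Z2: Z = jωL = j·564.2·0.0155 = 0 + j8.746 Ω
  Z3: Z = 1/(jωC) = -j/(ω·C) = 0 - j17.72 Ω
Step 3 — With the output port shorted to ground, the output series arm Z2 runs from the junction to ground; the shunt arm Z3 also runs from the junction to ground. They appear in parallel: Z3 || Z2 = 0 + j17.26 Ω.
Step 4 — Series with input arm Z1: Z_in = Z1 + (Z3 || Z2) = 0 - j1755 Ω = 1755∠-90.0° Ω.
Step 5 — Source phasor: V = 13.2∠133.5° V = -9.086 + j9.575 V.
Step 6 — Ohm's law: I = V / Z_total = (-9.086 + j9.575) / (0 - j1755) = -0.005456 - j0.005177 A.
Step 7 — Convert to polar: |I| = 0.007521 A, ∠I = -136.5°.

I = 0.007521∠-136.5° A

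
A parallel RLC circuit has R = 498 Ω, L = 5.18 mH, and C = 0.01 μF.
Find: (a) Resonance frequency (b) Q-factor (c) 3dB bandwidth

Step 1 — Resonance: ω₀ = 1/√(LC) = 1/√(0.00518·1e-08) = 1.389e+05 rad/s.
Step 2 — f₀ = ω₀/(2π) = 2.211e+04 Hz.
Step 3 — Parallel Q: Q = R/(ω₀L) = 498/(1.389e+05·0.00518) = 0.6919.
Step 4 — Bandwidth: Δω = ω₀/Q = 2.008e+05 rad/s; BW = Δω/(2π) = 3.196e+04 Hz.

(a) f₀ = 2.211e+04 Hz  (b) Q = 0.6919  (c) BW = 3.196e+04 Hz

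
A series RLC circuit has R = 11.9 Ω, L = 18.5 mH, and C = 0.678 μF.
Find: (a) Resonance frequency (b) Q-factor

Step 1 — Resonance condition Im(Z)=0 gives ω₀ = 1/√(LC).
Step 2 — ω₀ = 1/√(0.0185·6.78e-07) = 8929 rad/s.
Step 3 — f₀ = ω₀/(2π) = 1421 Hz.
Step 4 — Series Q: Q = ω₀L/R = 8929·0.0185/11.9 = 13.88.

(a) f₀ = 1421 Hz  (b) Q = 13.88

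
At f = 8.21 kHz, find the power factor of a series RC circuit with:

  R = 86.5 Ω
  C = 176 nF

Step 1 — Angular frequency: ω = 2π·f = 2π·8210 = 5.158e+04 rad/s.
Step 2 — Component impedances:
  R: Z = R = 86.5 Ω
  C: Z = 1/(jωC) = -j/(ω·C) = 0 - j110.1 Ω
Step 3 — Series combination: Z_total = R + C = 86.5 - j110.1 Ω = 140.1∠-51.9° Ω.
Step 4 — Power factor: PF = cos(φ) = Re(Z)/|Z| = 86.5/140.05 = 0.6176.
Step 5 — Type: Im(Z) = -110.1 ⇒ leading (phase φ = -51.9°).

PF = 0.6176 (leading, φ = -51.9°)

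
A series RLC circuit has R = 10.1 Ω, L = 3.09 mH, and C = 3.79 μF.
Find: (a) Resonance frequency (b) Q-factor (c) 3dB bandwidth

Step 1 — Resonance: ω₀ = 1/√(LC) = 1/√(0.00309·3.79e-06) = 9241 rad/s.
Step 2 — f₀ = ω₀/(2π) = 1471 Hz.
Step 3 — Series Q: Q = ω₀L/R = 9241·0.00309/10.1 = 2.827.
Step 4 — Bandwidth: Δω = ω₀/Q = 3269 rad/s; BW = Δω/(2π) = 520.2 Hz.

(a) f₀ = 1471 Hz  (b) Q = 2.827  (c) BW = 520.2 Hz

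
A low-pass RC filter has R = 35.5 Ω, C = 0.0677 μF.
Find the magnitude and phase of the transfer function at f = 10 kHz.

Step 1 — Angular frequency: ω = 2π·1e+04 = 6.283e+04 rad/s.
Step 2 — Transfer function: H(jω) = 1/(1 + jωRC).
Step 3 — Denominator: 1 + jωRC = 1 + j·6.283e+04·35.5·6.77e-08 = 1 + j0.151.
Step 4 — H = 0.9777 - j0.1476.
Step 5 — Magnitude: |H| = 0.9888 (-0.1 dB); phase: φ = -8.6°.

|H| = 0.9888 (-0.1 dB), φ = -8.6°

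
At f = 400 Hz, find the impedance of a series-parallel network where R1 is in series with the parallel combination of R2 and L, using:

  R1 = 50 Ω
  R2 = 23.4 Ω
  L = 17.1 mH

Step 1 — Angular frequency: ω = 2π·f = 2π·400 = 2513 rad/s.
Step 2 — Component impedances:
  R1: Z = R = 50 Ω
  R2: Z = R = 23.4 Ω
  L: Z = jωL = j·2513·0.0171 = 0 + j42.98 Ω
Step 3 — Parallel branch: R2 || L = 1/(1/R2 + 1/L) = 18.05 + j9.827 Ω.
Step 4 — Series with R1: Z_total = R1 + (R2 || L) = 68.05 + j9.827 Ω = 68.76∠8.2° Ω.

Z = 68.05 + j9.827 Ω = 68.76∠8.2° Ω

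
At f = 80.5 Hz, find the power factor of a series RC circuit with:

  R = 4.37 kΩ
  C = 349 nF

Step 1 — Angular frequency: ω = 2π·f = 2π·80.5 = 505.8 rad/s.
Step 2 — Component impedances:
  R: Z = R = 4370 Ω
  C: Z = 1/(jωC) = -j/(ω·C) = 0 - j5665 Ω
Step 3 — Series combination: Z_total = R + C = 4370 - j5665 Ω = 7155∠-52.4° Ω.
Step 4 — Power factor: PF = cos(φ) = Re(Z)/|Z| = 4370/7155 = 0.6108.
Step 5 — Type: Im(Z) = -5665 ⇒ leading (phase φ = -52.4°).

PF = 0.6108 (leading, φ = -52.4°)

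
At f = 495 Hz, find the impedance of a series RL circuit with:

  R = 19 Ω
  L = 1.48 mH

Step 1 — Angular frequency: ω = 2π·f = 2π·495 = 3110 rad/s.
Step 2 — Component impedances:
  R: Z = R = 19 Ω
  L: Z = jωL = j·3110·0.00148 = 0 + j4.603 Ω
Step 3 — Series combination: Z_total = R + L = 19 + j4.603 Ω = 19.55∠13.6° Ω.

Z = 19 + j4.603 Ω = 19.55∠13.6° Ω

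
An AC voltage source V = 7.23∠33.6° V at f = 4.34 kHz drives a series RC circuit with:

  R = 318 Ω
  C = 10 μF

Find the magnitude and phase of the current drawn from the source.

Step 1 — Angular frequency: ω = 2π·f = 2π·4340 = 2.727e+04 rad/s.
Step 2 — Component impedances:
  R: Z = R = 318 Ω
  C: Z = 1/(jωC) = -j/(ω·C) = 0 - j3.667 Ω
Step 3 — Series combination: Z_total = R + C = 318 - j3.667 Ω = 318∠-0.7° Ω.
Step 4 — Source phasor: V = 7.23∠33.6° V = 6.022 + j4.001 V.
Step 5 — Ohm's law: I = V / Z_total = (6.022 + j4.001) / (318 - j3.667) = 0.01879 + j0.0128 A.
Step 6 — Convert to polar: |I| = 0.02273 A, ∠I = 34.3°.

I = 0.02273∠34.3° A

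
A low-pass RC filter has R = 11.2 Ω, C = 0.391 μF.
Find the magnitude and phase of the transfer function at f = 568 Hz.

Step 1 — Angular frequency: ω = 2π·568 = 3569 rad/s.
Step 2 — Transfer function: H(jω) = 1/(1 + jωRC).
Step 3 — Denominator: 1 + jωRC = 1 + j·3569·11.2·3.91e-07 = 1 + j0.01563.
Step 4 — H = 0.9998 - j0.01562.
Step 5 — Magnitude: |H| = 0.9999 (-0.0 dB); phase: φ = -0.9°.

|H| = 0.9999 (-0.0 dB), φ = -0.9°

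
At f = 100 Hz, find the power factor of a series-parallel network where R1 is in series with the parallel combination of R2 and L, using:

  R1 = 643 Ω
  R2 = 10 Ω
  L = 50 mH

Step 1 — Angular frequency: ω = 2π·f = 2π·100 = 628.3 rad/s.
Step 2 — Component impedances:
  R1: Z = R = 643 Ω
  R2: Z = R = 10 Ω
  L: Z = jωL = j·628.3·0.05 = 0 + j31.42 Ω
Step 3 — Parallel branch: R2 || L = 1/(1/R2 + 1/L) = 9.08 + j2.89 Ω.
Step 4 — Series with R1: Z_total = R1 + (R2 || L) = 652.1 + j2.89 Ω = 652.1∠0.3° Ω.
Step 5 — Power factor: PF = cos(φ) = Re(Z)/|Z| = 652.1/652.1 = 1.
Step 6 — Type: Im(Z) = 2.89 ⇒ lagging (phase φ = 0.3°).

PF = 1 (lagging, φ = 0.3°)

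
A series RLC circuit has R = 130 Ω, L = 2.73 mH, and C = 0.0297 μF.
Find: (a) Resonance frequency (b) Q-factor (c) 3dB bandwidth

Step 1 — Resonance condition Im(Z)=0 gives ω₀ = 1/√(LC).
Step 2 — ω₀ = 1/√(0.00273·2.97e-08) = 1.111e+05 rad/s.
Step 3 — f₀ = ω₀/(2π) = 1.768e+04 Hz.
Step 4 — Series Q: Q = ω₀L/R = 1.111e+05·0.00273/130 = 2.332.
Step 5 — 3dB bandwidth: Δω = ω₀/Q = 4.762e+04 rad/s; BW = Δω/(2π) = 7579 Hz.

(a) f₀ = 1.768e+04 Hz  (b) Q = 2.332  (c) BW = 7579 Hz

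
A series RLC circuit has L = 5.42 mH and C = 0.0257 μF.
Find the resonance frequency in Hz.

Step 1 — Resonance condition Im(Z)=0 gives ω₀ = 1/√(LC).
Step 2 — ω₀ = 1/√(0.00542·2.57e-08) = 8.473e+04 rad/s.
Step 3 — f₀ = ω₀/(2π) = 1.349e+04 Hz.

f₀ = 1.349e+04 Hz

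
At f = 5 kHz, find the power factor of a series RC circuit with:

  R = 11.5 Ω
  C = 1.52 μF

Step 1 — Angular frequency: ω = 2π·f = 2π·5000 = 3.142e+04 rad/s.
Step 2 — Component impedances:
  R: Z = R = 11.5 Ω
  C: Z = 1/(jωC) = -j/(ω·C) = 0 - j20.94 Ω
Step 3 — Series combination: Z_total = R + C = 11.5 - j20.94 Ω = 23.89∠-61.2° Ω.
Step 4 — Power factor: PF = cos(φ) = Re(Z)/|Z| = 11.5/23.8913 = 0.4813.
Step 5 — Type: Im(Z) = -20.94 ⇒ leading (phase φ = -61.2°).

PF = 0.4813 (leading, φ = -61.2°)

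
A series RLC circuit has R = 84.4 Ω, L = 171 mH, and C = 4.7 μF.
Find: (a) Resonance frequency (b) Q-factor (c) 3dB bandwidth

Step 1 — Resonance condition Im(Z)=0 gives ω₀ = 1/√(LC).
Step 2 — ω₀ = 1/√(0.171·4.7e-06) = 1115 rad/s.
Step 3 — f₀ = ω₀/(2π) = 177.5 Hz.
Step 4 — Series Q: Q = ω₀L/R = 1115·0.171/84.4 = 2.26.
Step 5 — 3dB bandwidth: Δω = ω₀/Q = 493.6 rad/s; BW = Δω/(2π) = 78.55 Hz.

(a) f₀ = 177.5 Hz  (b) Q = 2.26  (c) BW = 78.55 Hz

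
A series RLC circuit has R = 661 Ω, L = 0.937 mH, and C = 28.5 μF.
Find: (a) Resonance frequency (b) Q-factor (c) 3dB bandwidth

Step 1 — Resonance condition Im(Z)=0 gives ω₀ = 1/√(LC).
Step 2 — ω₀ = 1/√(0.000937·2.85e-05) = 6119 rad/s.
Step 3 — f₀ = ω₀/(2π) = 973.9 Hz.
Step 4 — Series Q: Q = ω₀L/R = 6119·0.000937/661 = 0.008675.
Step 5 — 3dB bandwidth: Δω = ω₀/Q = 7.054e+05 rad/s; BW = Δω/(2π) = 1.123e+05 Hz.

(a) f₀ = 973.9 Hz  (b) Q = 0.008675  (c) BW = 1.123e+05 Hz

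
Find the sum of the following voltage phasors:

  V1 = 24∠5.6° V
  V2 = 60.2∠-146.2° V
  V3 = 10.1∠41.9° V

Step 1 — Convert each phasor to rectangular form:
  V1 = 24·(cos(5.6°) + j·sin(5.6°)) = 23.89 + j2.342 V
  V2 = 60.2·(cos(-146.2°) + j·sin(-146.2°)) = -50.03 - j33.49 V
  V3 = 10.1·(cos(41.9°) + j·sin(41.9°)) = 7.518 + j6.745 V
Step 2 — Sum components: V_total = -18.62 - j24.4 V.
Step 3 — Convert to polar: |V_total| = 30.7 V, ∠V_total = -127.3°.

V_total = 30.7∠-127.3° V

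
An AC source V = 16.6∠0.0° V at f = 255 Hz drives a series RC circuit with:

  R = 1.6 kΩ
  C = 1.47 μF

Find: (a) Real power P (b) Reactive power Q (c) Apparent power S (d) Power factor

Step 1 — Angular frequency: ω = 2π·f = 2π·255 = 1602 rad/s.
Step 2 — Component impedances:
  R: Z = R = 1600 Ω
  C: Z = 1/(jωC) = -j/(ω·C) = 0 - j424.6 Ω
Step 3 — Series combination: Z_total = R + C = 1600 - j424.6 Ω = 1655∠-14.9° Ω.
Step 4 — Source phasor: V = 16.6∠0.0° V = 16.6 V.
Step 5 — Current: I = V / Z = 0.009692 + j0.002572 A = 0.01003∠14.9° A.
Step 6 — Complex power: S = V·I* = 0.1609 - j0.0427 VA.
Step 7 — Real power: P = Re(S) = 0.1609 W.
Step 8 — Reactive power: Q = Im(S) = -0.0427 VAR.
Step 9 — Apparent power: |S| = 0.1665 VA.
Step 10 — Power factor: PF = P/|S| = 0.9665 (leading).

(a) P = 0.1609 W  (b) Q = -0.0427 VAR  (c) S = 0.1665 VA  (d) PF = 0.9665 (leading)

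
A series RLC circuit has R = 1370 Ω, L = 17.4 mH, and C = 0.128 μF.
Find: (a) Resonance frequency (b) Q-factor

Step 1 — Resonance condition Im(Z)=0 gives ω₀ = 1/√(LC).
Step 2 — ω₀ = 1/√(0.0174·1.28e-07) = 2.119e+04 rad/s.
Step 3 — f₀ = ω₀/(2π) = 3372 Hz.
Step 4 — Series Q: Q = ω₀L/R = 2.119e+04·0.0174/1370 = 0.2691.

(a) f₀ = 3372 Hz  (b) Q = 0.2691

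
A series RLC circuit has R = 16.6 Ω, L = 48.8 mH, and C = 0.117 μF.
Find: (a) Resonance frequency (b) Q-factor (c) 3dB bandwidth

Step 1 — Resonance: ω₀ = 1/√(LC) = 1/√(0.0488·1.17e-07) = 1.323e+04 rad/s.
Step 2 — f₀ = ω₀/(2π) = 2106 Hz.
Step 3 — Series Q: Q = ω₀L/R = 1.323e+04·0.0488/16.6 = 38.91.
Step 4 — Bandwidth: Δω = ω₀/Q = 340.2 rad/s; BW = Δω/(2π) = 54.14 Hz.

(a) f₀ = 2106 Hz  (b) Q = 38.91  (c) BW = 54.14 Hz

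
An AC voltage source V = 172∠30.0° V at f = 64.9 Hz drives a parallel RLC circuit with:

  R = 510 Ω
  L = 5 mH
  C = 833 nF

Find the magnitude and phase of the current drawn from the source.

Step 1 — Angular frequency: ω = 2π·f = 2π·64.9 = 407.8 rad/s.
Step 2 — Component impedances:
  R: Z = R = 510 Ω
  L: Z = jωL = j·407.8·0.005 = 0 + j2.039 Ω
  C: Z = 1/(jωC) = -j/(ω·C) = 0 - j2944 Ω
Step 3 — Parallel combination: 1/Z_total = 1/R + 1/L + 1/C; Z_total = 0.008162 + j2.04 Ω = 2.04∠89.8° Ω.
Step 4 — Source phasor: V = 172∠30.0° V = 149 + j86 V.
Step 5 — Ohm's law: I = V / Z_total = (149 + j86) / (0.008162 + j2.04) = 42.44 - j72.84 A.
Step 6 — Convert to polar: |I| = 84.3 A, ∠I = -59.8°.

I = 84.3∠-59.8° A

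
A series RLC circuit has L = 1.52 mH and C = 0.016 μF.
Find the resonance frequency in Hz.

Step 1 — Resonance condition Im(Z)=0 gives ω₀ = 1/√(LC).
Step 2 — ω₀ = 1/√(0.00152·1.6e-08) = 2.028e+05 rad/s.
Step 3 — f₀ = ω₀/(2π) = 3.227e+04 Hz.

f₀ = 3.227e+04 Hz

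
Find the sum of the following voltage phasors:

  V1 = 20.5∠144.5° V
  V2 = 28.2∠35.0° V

Step 1 — Convert each phasor to rectangular form:
  V1 = 20.5·(cos(144.5°) + j·sin(144.5°)) = -16.69 + j11.9 V
  V2 = 28.2·(cos(35.0°) + j·sin(35.0°)) = 23.1 + j16.17 V
Step 2 — Sum components: V_total = 6.411 + j28.08 V.
Step 3 — Convert to polar: |V_total| = 28.8 V, ∠V_total = 77.1°.

V_total = 28.8∠77.1° V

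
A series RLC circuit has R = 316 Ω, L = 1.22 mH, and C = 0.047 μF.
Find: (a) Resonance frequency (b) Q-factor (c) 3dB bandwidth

Step 1 — Resonance: ω₀ = 1/√(LC) = 1/√(0.00122·4.7e-08) = 1.321e+05 rad/s.
Step 2 — f₀ = ω₀/(2π) = 2.102e+04 Hz.
Step 3 — Series Q: Q = ω₀L/R = 1.321e+05·0.00122/316 = 0.5099.
Step 4 — Bandwidth: Δω = ω₀/Q = 2.59e+05 rad/s; BW = Δω/(2π) = 4.122e+04 Hz.

(a) f₀ = 2.102e+04 Hz  (b) Q = 0.5099  (c) BW = 4.122e+04 Hz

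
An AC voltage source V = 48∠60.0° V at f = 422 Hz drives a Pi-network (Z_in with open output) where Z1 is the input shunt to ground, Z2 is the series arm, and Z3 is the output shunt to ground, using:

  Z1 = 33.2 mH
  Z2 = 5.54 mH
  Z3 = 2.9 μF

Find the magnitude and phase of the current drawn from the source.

Step 1 — Angular frequency: ω = 2π·f = 2π·422 = 2652 rad/s.
Step 2 — Component impedances:
  Z1: Z = jωL = j·2652·0.0332 = 0 + j88.03 Ω
  Z2: Z = jωL = j·2652·0.00554 = 0 + j14.69 Ω
  Z3: Z = 1/(jωC) = -j/(ω·C) = 0 - j130 Ω
Step 3 — With open output, the series arm Z2 and the output shunt Z3 appear in series to ground: Z2 + Z3 = 0 - j115.4 Ω.
Step 4 — Parallel with input shunt Z1: Z_in = Z1 || (Z2 + Z3) = 0 + j371.6 Ω = 371.6∠90.0° Ω.
Step 5 — Source phasor: V = 48∠60.0° V = 24 + j41.57 V.
Step 6 — Ohm's law: I = V / Z_total = (24 + j41.57) / (0 + j371.6) = 0.1119 - j0.06459 A.
Step 7 — Convert to polar: |I| = 0.1292 A, ∠I = -30.0°.

I = 0.1292∠-30.0° A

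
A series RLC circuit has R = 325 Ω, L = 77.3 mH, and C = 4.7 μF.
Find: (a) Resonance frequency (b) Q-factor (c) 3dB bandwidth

Step 1 — Resonance: ω₀ = 1/√(LC) = 1/√(0.0773·4.7e-06) = 1659 rad/s.
Step 2 — f₀ = ω₀/(2π) = 264 Hz.
Step 3 — Series Q: Q = ω₀L/R = 1659·0.0773/325 = 0.3946.
Step 4 — Bandwidth: Δω = ω₀/Q = 4204 rad/s; BW = Δω/(2π) = 669.2 Hz.

(a) f₀ = 264 Hz  (b) Q = 0.3946  (c) BW = 669.2 Hz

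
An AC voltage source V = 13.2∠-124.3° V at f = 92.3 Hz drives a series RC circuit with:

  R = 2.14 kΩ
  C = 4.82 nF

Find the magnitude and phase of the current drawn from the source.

Step 1 — Angular frequency: ω = 2π·f = 2π·92.3 = 579.9 rad/s.
Step 2 — Component impedances:
  R: Z = R = 2140 Ω
  C: Z = 1/(jωC) = -j/(ω·C) = 0 - j3.577e+05 Ω
Step 3 — Series combination: Z_total = R + C = 2140 - j3.577e+05 Ω = 3.577e+05∠-89.7° Ω.
Step 4 — Source phasor: V = 13.2∠-124.3° V = -7.439 - j10.9 V.
Step 5 — Ohm's law: I = V / Z_total = (-7.439 - j10.9) / (2140 - j3.577e+05) = 3.036e-05 - j2.097e-05 A.
Step 6 — Convert to polar: |I| = 3.69e-05 A, ∠I = -34.6°.

I = 3.69e-05∠-34.6° A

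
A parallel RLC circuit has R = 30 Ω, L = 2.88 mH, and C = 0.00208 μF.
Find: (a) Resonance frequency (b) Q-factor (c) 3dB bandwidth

Step 1 — Resonance: ω₀ = 1/√(LC) = 1/√(0.00288·2.08e-09) = 4.086e+05 rad/s.
Step 2 — f₀ = ω₀/(2π) = 6.503e+04 Hz.
Step 3 — Parallel Q: Q = R/(ω₀L) = 30/(4.086e+05·0.00288) = 0.0255.
Step 4 — Bandwidth: Δω = ω₀/Q = 1.603e+07 rad/s; BW = Δω/(2π) = 2.551e+06 Hz.

(a) f₀ = 6.503e+04 Hz  (b) Q = 0.0255  (c) BW = 2.551e+06 Hz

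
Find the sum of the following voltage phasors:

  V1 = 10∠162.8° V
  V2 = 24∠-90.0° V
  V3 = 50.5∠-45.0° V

Step 1 — Convert each phasor to rectangular form:
  V1 = 10·(cos(162.8°) + j·sin(162.8°)) = -9.553 + j2.957 V
  V2 = 24·(cos(-90.0°) + j·sin(-90.0°)) = 0 - j24 V
  V3 = 50.5·(cos(-45.0°) + j·sin(-45.0°)) = 35.71 - j35.71 V
Step 2 — Sum components: V_total = 26.16 - j56.75 V.
Step 3 — Convert to polar: |V_total| = 62.49 V, ∠V_total = -65.3°.

V_total = 62.49∠-65.3° V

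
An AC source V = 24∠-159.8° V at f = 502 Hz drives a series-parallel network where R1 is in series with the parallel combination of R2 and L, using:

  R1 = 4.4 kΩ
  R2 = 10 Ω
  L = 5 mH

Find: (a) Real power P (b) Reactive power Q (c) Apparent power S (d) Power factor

Step 1 — Angular frequency: ω = 2π·f = 2π·502 = 3154 rad/s.
Step 2 — Component impedances:
  R1: Z = R = 4400 Ω
  R2: Z = R = 10 Ω
  L: Z = jωL = j·3154·0.005 = 0 + j15.77 Ω
Step 3 — Parallel branch: R2 || L = 1/(1/R2 + 1/L) = 7.132 + j4.523 Ω.
Step 4 — Series with R1: Z_total = R1 + (R2 || L) = 4407 + j4.523 Ω = 4407∠0.1° Ω.
Step 5 — Source phasor: V = 24∠-159.8° V = -22.52 - j8.287 V.
Step 6 — Current: I = V / Z = -0.005113 - j0.001875 A = 0.005446∠-159.9° A.
Step 7 — Complex power: S = V·I* = 0.1307 + j0.0001341 VA.
Step 8 — Real power: P = Re(S) = 0.1307 W.
Step 9 — Reactive power: Q = Im(S) = 0.0001341 VAR.
Step 10 — Apparent power: |S| = 0.1307 VA.
Step 11 — Power factor: PF = P/|S| = 1 (lagging).

(a) P = 0.1307 W  (b) Q = 0.0001341 VAR  (c) S = 0.1307 VA  (d) PF = 1 (lagging)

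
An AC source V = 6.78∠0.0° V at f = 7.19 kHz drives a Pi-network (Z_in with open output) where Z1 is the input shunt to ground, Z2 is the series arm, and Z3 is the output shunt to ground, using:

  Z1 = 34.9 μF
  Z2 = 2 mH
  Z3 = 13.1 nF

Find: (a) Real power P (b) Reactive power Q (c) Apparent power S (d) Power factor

Step 1 — Angular frequency: ω = 2π·f = 2π·7190 = 4.518e+04 rad/s.
Step 2 — Component impedances:
  Z1: Z = 1/(jωC) = -j/(ω·C) = 0 - j0.6343 Ω
  Z2: Z = jωL = j·4.518e+04·0.002 = 0 + j90.35 Ω
  Z3: Z = 1/(jωC) = -j/(ω·C) = 0 - j1690 Ω
Step 3 — With open output, the series arm Z2 and the output shunt Z3 appear in series to ground: Z2 + Z3 = 0 - j1599 Ω.
Step 4 — Parallel with input shunt Z1: Z_in = Z1 || (Z2 + Z3) = 0 - j0.634 Ω = 0.634∠-90.0° Ω.
Step 5 — Source phasor: V = 6.78∠0.0° V = 6.78 V.
Step 6 — Current: I = V / Z = 0 + j10.69 A = 10.69∠90.0° A.
Step 7 — Complex power: S = V·I* = 0 - j72.5 VA.
Step 8 — Real power: P = Re(S) = 0 W.
Step 9 — Reactive power: Q = Im(S) = -72.5 VAR.
Step 10 — Apparent power: |S| = 72.5 VA.
Step 11 — Power factor: PF = P/|S| = 0 (leading).

(a) P = 0 W  (b) Q = -72.5 VAR  (c) S = 72.5 VA  (d) PF = 0 (leading)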